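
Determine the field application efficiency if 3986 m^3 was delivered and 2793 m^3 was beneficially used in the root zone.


Ea = V_root / V_field * 100 = 2793 / 3986 * 100 = 70.0702%

70.0702 %


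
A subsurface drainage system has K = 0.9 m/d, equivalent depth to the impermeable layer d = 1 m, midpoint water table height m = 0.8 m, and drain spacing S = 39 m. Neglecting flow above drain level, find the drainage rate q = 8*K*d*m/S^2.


q = 8*K*d*m/S^2
q = 8*0.9*1*0.8/39^2
q = 5.7600 / 1521

0.0038 m/d


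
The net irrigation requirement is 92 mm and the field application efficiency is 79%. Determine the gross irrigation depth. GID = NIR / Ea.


Ea = 79% = 0.79
GID = NIR / Ea = 92 / 0.79 = 116.4557 mm

116.4557 mm


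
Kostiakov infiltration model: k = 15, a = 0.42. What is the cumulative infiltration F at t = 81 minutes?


F = k * t^a = 15 * 81^0.42
F = 15 * 6.332332

94.9850 mm


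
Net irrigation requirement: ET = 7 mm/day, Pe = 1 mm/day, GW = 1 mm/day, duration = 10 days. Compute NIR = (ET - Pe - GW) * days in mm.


Daily deficit = ET - Pe - GW = 7 - 1 - 1 = 5 mm/day
NIR = 5 * 10 = 50 mm

50.0000 mm


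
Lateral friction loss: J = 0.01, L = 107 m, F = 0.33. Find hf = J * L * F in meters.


hf = J * L * F = 0.01 * 107 * 0.33 = 0.3531 m

0.3531 m


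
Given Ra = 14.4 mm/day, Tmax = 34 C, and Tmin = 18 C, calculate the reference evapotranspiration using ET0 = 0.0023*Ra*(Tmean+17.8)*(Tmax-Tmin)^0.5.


Tmean = (Tmax + Tmin)/2 = (34 + 18)/2 = 26.0
ET0 = 0.0023 * 14.4 * (26.0 + 17.8) * sqrt(34 - 18)
ET0 = 0.0023 * 14.4 * 43.8 * 4.000000

5.8026 mm/day


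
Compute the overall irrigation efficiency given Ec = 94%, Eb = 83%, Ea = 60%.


Ec = 0.94, Eb = 0.83, Ea = 0.6
E = 0.94 * 0.83 * 0.6 * 100 = 46.8120%

46.8120 %


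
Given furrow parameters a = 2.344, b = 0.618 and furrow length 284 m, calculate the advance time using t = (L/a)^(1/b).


t = (L/a)^(1/b)
t = (284/2.344)^(1/0.618)
t = 121.160410^(1/0.618)

2350.3572 min


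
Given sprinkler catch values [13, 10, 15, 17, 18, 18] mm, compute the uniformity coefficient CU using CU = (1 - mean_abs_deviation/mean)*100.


mean = 15.166667 mm
MAD = 2.500000 mm
CU = (1 - 2.500000/15.166667)*100

83.5165 %


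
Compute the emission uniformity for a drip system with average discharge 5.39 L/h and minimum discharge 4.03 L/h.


EU = (q_min/q_avg)*100 = (4.03/5.39)*100 = 74.7681%

74.7681 %


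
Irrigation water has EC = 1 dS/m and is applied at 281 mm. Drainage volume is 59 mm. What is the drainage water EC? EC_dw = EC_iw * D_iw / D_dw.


EC_dw = EC_iw * D_iw / D_dw
EC_dw = 1 * 281 / 59
EC_dw = 281 / 59

4.7627 dS/m


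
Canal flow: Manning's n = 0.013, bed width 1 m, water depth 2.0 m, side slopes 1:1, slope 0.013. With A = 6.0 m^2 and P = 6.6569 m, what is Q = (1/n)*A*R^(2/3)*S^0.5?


R = A/P = 6.0/6.6569 = 0.901320
Q = (1/0.013) * 6.0 * 0.901320^(2/3) * 0.013^0.5

49.1020 m^3/s


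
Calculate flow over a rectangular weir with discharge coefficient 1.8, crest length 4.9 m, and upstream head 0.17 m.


Q = C * L * H^(3/2) = 1.8 * 4.9 * 0.17^1.5 = 1.8 * 4.9 * 0.070093

0.6182 m^3/s


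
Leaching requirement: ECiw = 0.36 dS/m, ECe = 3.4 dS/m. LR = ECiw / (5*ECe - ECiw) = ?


LR = ECiw / (5*ECe - ECiw)
LR = 0.36 / (5*3.4 - 0.36)
LR = 0.36 / 16.6400

0.0216


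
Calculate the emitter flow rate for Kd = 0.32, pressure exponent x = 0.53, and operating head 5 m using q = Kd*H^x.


q = Kd * H^x = 0.32 * 5^0.53 = 0.32 * 2.346681

0.7509 L/h


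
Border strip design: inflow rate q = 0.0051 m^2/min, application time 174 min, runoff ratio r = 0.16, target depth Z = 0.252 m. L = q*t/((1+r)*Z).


L = q*t/((1+r)*Z)
L = 0.0051*174/((1+0.16)*0.252)
L = 0.8874/0.29232

3.0357 m


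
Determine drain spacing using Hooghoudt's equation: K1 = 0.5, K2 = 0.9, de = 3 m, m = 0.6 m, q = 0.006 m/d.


S^2 = 8*K2*de*m/q + 4*K1*m^2/q
S^2 = 8*0.9*3*0.6/0.006 + 4*0.5*0.6^2/0.006
S = sqrt(2280.0000)

47.7493 m


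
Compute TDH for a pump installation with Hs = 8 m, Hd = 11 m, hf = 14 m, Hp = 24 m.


TDH = Hs + Hd + hf + Hp = 8 + 11 + 14 + 24 = 57

57 m


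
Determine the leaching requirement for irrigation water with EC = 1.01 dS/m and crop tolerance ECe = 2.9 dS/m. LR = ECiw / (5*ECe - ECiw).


LR = ECiw / (5*ECe - ECiw)
LR = 1.01 / (5*2.9 - 1.01)
LR = 1.01 / 13.4900

0.0749


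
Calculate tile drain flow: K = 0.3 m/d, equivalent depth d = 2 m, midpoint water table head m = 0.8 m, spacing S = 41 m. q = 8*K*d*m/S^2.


q = 8*K*d*m/S^2
q = 8*0.3*2*0.8/41^2
q = 3.8400 / 1681

0.0023 m/d


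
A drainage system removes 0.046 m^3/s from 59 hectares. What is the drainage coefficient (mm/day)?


DC = Q * 86400 / (A * 10000) * 1000
DC = 0.046 * 86400 / (59 * 10000) * 1000
DC = 3974400.0000 / 590000

6.7363 mm/day


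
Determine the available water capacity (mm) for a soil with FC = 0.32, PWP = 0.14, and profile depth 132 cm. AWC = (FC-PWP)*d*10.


AWC = (FC - PWP) * d * 10
AWC = (0.32 - 0.14) * 132 * 10
AWC = 0.1800 * 132 * 10

237.6000 mm


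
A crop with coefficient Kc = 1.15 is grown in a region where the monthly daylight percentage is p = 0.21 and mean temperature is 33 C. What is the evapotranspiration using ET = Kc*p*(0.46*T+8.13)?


ET = Kc * p * (0.46*T + 8.13)
ET = 1.15 * 0.21 * (0.46*33 + 8.13)
ET = 1.15 * 0.21 * 23.3100

5.6294 mm/day


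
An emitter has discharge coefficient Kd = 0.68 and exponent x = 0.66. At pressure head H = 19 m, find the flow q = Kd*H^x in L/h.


q = Kd * H^x = 0.68 * 19^0.66 = 0.68 * 6.981960

4.7477 L/h


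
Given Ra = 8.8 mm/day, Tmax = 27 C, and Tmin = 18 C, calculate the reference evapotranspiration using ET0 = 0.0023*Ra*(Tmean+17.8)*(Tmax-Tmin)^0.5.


Tmean = (Tmax + Tmin)/2 = (27 + 18)/2 = 22.5
ET0 = 0.0023 * 8.8 * (22.5 + 17.8) * sqrt(27 - 18)
ET0 = 0.0023 * 8.8 * 40.3 * 3.000000

2.4470 mm/day


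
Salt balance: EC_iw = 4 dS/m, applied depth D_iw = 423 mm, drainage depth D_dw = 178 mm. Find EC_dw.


EC_dw = EC_iw * D_iw / D_dw
EC_dw = 4 * 423 / 178
EC_dw = 1692 / 178

9.5056 dS/m


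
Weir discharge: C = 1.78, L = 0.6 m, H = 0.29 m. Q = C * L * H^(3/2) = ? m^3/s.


Q = C * L * H^(3/2) = 1.78 * 0.6 * 0.29^1.5 = 1.78 * 0.6 * 0.156170

0.1668 m^3/s


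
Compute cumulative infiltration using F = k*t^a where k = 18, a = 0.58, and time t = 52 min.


F = k * t^a = 18 * 52^0.58
F = 18 * 9.891951

178.0551 mm


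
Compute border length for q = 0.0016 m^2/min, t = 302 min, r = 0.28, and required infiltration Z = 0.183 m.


L = q*t/((1+r)*Z)
L = 0.0016*302/((1+0.28)*0.183)
L = 0.4832/0.23424

2.0628 m


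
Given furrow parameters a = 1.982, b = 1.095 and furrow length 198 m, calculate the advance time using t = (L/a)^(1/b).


t = (L/a)^(1/b)
t = (198/1.982)^(1/1.095)
t = 99.899092^(1/1.095)

67.0014 min


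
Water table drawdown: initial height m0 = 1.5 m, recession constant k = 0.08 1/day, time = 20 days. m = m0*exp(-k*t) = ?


m = m0 * exp(-k*t)
m = 1.5 * exp(-0.08 * 20)
m = 1.5 * exp(-1.6000)

0.3028 m


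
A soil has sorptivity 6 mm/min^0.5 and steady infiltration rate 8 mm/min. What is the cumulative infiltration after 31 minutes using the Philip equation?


F = S*sqrt(t) + A*t
F = 6*sqrt(31) + 8*31
F = 6*5.567764 + 248

281.4066 mm


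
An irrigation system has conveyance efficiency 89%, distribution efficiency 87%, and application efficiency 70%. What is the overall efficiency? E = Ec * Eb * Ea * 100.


Ec = 0.89, Eb = 0.87, Ea = 0.7
E = 0.89 * 0.87 * 0.7 * 100 = 54.2010%

54.2010 %


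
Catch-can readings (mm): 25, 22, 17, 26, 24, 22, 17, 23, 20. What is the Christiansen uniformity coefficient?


mean = 21.777778 mm
MAD = 2.518519 mm
CU = (1 - 2.518519/21.777778)*100

88.4354 %


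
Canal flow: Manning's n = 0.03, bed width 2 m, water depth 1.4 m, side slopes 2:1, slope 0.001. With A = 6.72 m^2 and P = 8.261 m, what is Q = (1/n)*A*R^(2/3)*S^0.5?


R = A/P = 6.72/8.261 = 0.813461
Q = (1/0.03) * 6.72 * 0.813461^(2/3) * 0.001^0.5

6.1727 m^3/s


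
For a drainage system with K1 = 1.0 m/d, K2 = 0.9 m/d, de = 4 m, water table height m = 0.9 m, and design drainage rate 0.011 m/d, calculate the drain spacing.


S^2 = 8*K2*de*m/q + 4*K1*m^2/q
S^2 = 8*0.9*4*0.9/0.011 + 4*1.0*0.9^2/0.011
S = sqrt(2650.9091)

51.4870 m


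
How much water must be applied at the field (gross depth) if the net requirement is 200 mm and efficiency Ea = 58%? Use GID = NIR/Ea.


Ea = 58% = 0.58
GID = NIR / Ea = 200 / 0.58 = 344.8276 mm

344.8276 mm


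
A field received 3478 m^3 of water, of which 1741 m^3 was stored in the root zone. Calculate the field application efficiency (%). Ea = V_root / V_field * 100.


Ea = V_root / V_field * 100 = 1741 / 3478 * 100 = 50.0575%

50.0575 %


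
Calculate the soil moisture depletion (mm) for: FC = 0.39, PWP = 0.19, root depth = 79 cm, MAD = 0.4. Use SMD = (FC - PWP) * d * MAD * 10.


SMD = (FC - PWP) * d * MAD * 10
SMD = (0.39 - 0.19) * 79 * 0.4 * 10
SMD = 0.2000 * 79 * 0.4 * 10

63.2000 mm


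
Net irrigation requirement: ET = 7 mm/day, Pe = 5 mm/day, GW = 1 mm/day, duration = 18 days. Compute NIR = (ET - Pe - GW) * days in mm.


Daily deficit = ET - Pe - GW = 7 - 5 - 1 = 1 mm/day
NIR = 1 * 18 = 18 mm

18.0000 mm


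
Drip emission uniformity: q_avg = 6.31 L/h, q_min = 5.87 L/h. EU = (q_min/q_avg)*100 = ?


EU = (q_min/q_avg)*100 = (5.87/6.31)*100 = 93.0269%

93.0269 %


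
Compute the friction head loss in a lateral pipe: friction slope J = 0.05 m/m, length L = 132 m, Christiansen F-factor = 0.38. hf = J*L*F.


hf = J * L * F = 0.05 * 132 * 0.38 = 2.5080 m

2.5080 m


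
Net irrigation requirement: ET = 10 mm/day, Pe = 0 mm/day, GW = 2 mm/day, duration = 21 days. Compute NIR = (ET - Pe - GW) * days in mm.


Daily deficit = ET - Pe - GW = 10 - 0 - 2 = 8 mm/day
NIR = 8 * 21 = 168 mm

168.0000 mm


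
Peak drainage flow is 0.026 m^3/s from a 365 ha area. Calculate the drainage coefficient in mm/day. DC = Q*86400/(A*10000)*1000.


DC = Q * 86400 / (A * 10000) * 1000
DC = 0.026 * 86400 / (365 * 10000) * 1000
DC = 2246400.0000 / 3650000

0.6155 mm/day


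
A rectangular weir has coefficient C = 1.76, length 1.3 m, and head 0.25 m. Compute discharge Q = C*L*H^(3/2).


Q = C * L * H^(3/2) = 1.76 * 1.3 * 0.25^1.5 = 1.76 * 1.3 * 0.125000

0.2860 m^3/s


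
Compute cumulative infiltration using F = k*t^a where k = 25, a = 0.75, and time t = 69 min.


F = k * t^a = 25 * 69^0.75
F = 25 * 23.940699

598.5175 mm


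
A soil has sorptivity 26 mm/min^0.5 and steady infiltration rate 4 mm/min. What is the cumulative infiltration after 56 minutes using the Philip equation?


F = S*sqrt(t) + A*t
F = 26*sqrt(56) + 4*56
F = 26*7.483315 + 224

418.5662 mm


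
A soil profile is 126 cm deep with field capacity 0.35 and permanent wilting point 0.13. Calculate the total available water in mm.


AWC = (FC - PWP) * d * 10
AWC = (0.35 - 0.13) * 126 * 10
AWC = 0.2200 * 126 * 10

277.2000 mm


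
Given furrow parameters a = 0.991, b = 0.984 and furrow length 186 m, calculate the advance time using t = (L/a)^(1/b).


t = (L/a)^(1/b)
t = (186/0.991)^(1/0.984)
t = 187.689203^(1/0.984)

204.3647 min


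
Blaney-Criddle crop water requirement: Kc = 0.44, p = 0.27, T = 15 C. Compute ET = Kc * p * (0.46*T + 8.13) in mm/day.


ET = Kc * p * (0.46*T + 8.13)
ET = 0.44 * 0.27 * (0.46*15 + 8.13)
ET = 0.44 * 0.27 * 15.0300

1.7856 mm/day


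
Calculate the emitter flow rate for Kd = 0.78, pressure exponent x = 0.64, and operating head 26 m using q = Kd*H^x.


q = Kd * H^x = 0.78 * 26^0.64 = 0.78 * 8.046054

6.2759 L/h


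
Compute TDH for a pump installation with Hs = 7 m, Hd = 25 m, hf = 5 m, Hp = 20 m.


TDH = Hs + Hd + hf + Hp = 7 + 25 + 5 + 20 = 57

57 m


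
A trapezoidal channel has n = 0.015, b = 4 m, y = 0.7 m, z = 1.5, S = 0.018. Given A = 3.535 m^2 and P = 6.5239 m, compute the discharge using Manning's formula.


R = A/P = 3.535/6.5239 = 0.541854
Q = (1/0.015) * 3.535 * 0.541854^(2/3) * 0.018^0.5

21.0147 m^3/s


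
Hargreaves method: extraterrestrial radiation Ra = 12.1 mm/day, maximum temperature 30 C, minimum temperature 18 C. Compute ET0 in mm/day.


Tmean = (Tmax + Tmin)/2 = (30 + 18)/2 = 24.0
ET0 = 0.0023 * 12.1 * (24.0 + 17.8) * sqrt(30 - 18)
ET0 = 0.0023 * 12.1 * 41.8 * 3.464102

4.0298 mm/day


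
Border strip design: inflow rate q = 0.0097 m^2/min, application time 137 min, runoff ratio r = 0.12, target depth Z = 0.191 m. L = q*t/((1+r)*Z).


L = q*t/((1+r)*Z)
L = 0.0097*137/((1+0.12)*0.191)
L = 1.3289/0.21392

6.2121 m


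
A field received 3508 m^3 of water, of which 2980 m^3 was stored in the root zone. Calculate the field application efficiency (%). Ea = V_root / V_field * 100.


Ea = V_root / V_field * 100 = 2980 / 3508 * 100 = 84.9487%

84.9487 %


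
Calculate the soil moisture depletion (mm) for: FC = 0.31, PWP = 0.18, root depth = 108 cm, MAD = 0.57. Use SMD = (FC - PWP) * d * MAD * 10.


SMD = (FC - PWP) * d * MAD * 10
SMD = (0.31 - 0.18) * 108 * 0.57 * 10
SMD = 0.1300 * 108 * 0.57 * 10

80.0280 mm


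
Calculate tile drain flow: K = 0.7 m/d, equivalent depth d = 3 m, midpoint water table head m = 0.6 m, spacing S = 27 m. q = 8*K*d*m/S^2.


q = 8*K*d*m/S^2
q = 8*0.7*3*0.6/27^2
q = 10.0800 / 729

0.0138 m/d


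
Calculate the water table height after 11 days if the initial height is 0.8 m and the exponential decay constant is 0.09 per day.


m = m0 * exp(-k*t)
m = 0.8 * exp(-0.09 * 11)
m = 0.8 * exp(-0.9900)

0.2973 m


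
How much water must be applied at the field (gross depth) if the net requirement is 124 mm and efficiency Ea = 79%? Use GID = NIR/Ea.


Ea = 79% = 0.79
GID = NIR / Ea = 124 / 0.79 = 156.9620 mm

156.9620 mm


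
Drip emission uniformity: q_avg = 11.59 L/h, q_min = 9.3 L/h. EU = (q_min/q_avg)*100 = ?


EU = (q_min/q_avg)*100 = (9.3/11.59)*100 = 80.2416%

80.2416 %


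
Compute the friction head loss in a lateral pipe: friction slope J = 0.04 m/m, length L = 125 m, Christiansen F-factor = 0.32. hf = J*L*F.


hf = J * L * F = 0.04 * 125 * 0.32 = 1.6000 m

1.6000 m


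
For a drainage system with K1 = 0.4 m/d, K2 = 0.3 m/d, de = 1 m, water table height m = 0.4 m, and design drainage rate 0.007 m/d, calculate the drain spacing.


S^2 = 8*K2*de*m/q + 4*K1*m^2/q
S^2 = 8*0.3*1*0.4/0.007 + 4*0.4*0.4^2/0.007
S = sqrt(173.7143)

13.1801 m


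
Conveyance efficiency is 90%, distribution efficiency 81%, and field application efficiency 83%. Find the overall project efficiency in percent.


Ec = 0.9, Eb = 0.81, Ea = 0.83
E = 0.9 * 0.81 * 0.83 * 100 = 60.5070%

60.5070 %


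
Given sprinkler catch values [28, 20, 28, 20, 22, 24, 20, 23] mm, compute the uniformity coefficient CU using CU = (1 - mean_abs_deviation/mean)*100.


mean = 23.125000 mm
MAD = 2.656250 mm
CU = (1 - 2.656250/23.125000)*100

88.5135 %


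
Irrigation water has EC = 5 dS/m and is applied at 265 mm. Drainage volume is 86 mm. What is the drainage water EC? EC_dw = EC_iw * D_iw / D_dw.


EC_dw = EC_iw * D_iw / D_dw
EC_dw = 5 * 265 / 86
EC_dw = 1325 / 86

15.4070 dS/m


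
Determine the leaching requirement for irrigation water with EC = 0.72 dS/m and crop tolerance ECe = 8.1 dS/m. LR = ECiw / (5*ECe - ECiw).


LR = ECiw / (5*ECe - ECiw)
LR = 0.72 / (5*8.1 - 0.72)
LR = 0.72 / 39.7800

0.0181


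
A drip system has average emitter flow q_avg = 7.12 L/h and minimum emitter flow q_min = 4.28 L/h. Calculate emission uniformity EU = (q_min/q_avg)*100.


EU = (q_min/q_avg)*100 = (4.28/7.12)*100 = 60.1124%

60.1124 %


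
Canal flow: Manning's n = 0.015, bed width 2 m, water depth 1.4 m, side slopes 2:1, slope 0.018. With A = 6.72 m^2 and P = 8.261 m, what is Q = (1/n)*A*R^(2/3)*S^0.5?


R = A/P = 6.72/8.261 = 0.813461
Q = (1/0.015) * 6.72 * 0.813461^(2/3) * 0.018^0.5

52.3768 m^3/s


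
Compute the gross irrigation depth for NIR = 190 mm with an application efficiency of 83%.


Ea = 83% = 0.83
GID = NIR / Ea = 190 / 0.83 = 228.9157 mm

228.9157 mm


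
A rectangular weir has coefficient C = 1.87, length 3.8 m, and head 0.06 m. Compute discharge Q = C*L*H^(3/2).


Q = C * L * H^(3/2) = 1.87 * 3.8 * 0.06^1.5 = 1.87 * 3.8 * 0.014697

0.1044 m^3/s


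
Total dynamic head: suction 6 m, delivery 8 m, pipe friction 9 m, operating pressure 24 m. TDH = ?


TDH = Hs + Hd + hf + Hp = 6 + 8 + 9 + 24 = 47

47 m


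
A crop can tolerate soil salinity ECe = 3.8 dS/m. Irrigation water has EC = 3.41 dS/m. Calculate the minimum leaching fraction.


LR = ECiw / (5*ECe - ECiw)
LR = 3.41 / (5*3.8 - 3.41)
LR = 3.41 / 15.5900

0.2187


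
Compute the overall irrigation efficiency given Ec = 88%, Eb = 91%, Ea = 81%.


Ec = 0.88, Eb = 0.91, Ea = 0.81
E = 0.88 * 0.91 * 0.81 * 100 = 64.8648%

64.8648 %


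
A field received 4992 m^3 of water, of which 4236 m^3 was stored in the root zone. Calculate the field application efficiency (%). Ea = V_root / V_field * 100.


Ea = V_root / V_field * 100 = 4236 / 4992 * 100 = 84.8558%

84.8558 %


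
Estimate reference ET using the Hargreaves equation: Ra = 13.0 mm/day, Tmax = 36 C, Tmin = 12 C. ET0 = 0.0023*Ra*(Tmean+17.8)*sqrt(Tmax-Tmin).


Tmean = (Tmax + Tmin)/2 = (36 + 12)/2 = 24.0
ET0 = 0.0023 * 13.0 * (24.0 + 17.8) * sqrt(36 - 12)
ET0 = 0.0023 * 13.0 * 41.8 * 4.898979

6.1228 mm/day


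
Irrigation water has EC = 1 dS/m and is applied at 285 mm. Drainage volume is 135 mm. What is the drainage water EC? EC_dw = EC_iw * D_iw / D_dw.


EC_dw = EC_iw * D_iw / D_dw
EC_dw = 1 * 285 / 135
EC_dw = 285 / 135

2.1111 dS/m


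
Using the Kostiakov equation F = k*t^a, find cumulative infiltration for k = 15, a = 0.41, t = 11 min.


F = k * t^a = 15 * 11^0.41
F = 15 * 2.672828

40.0924 mm


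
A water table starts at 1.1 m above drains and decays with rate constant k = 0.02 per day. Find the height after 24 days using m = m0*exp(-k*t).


m = m0 * exp(-k*t)
m = 1.1 * exp(-0.02 * 24)
m = 1.1 * exp(-0.4800)

0.6807 m


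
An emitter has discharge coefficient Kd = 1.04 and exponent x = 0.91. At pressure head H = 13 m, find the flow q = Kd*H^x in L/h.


q = Kd * H^x = 1.04 * 13^0.91 = 1.04 * 10.320208

10.7330 L/h


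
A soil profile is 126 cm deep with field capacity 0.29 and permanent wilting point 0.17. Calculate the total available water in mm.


AWC = (FC - PWP) * d * 10
AWC = (0.29 - 0.17) * 126 * 10
AWC = 0.1200 * 126 * 10

151.2000 mm


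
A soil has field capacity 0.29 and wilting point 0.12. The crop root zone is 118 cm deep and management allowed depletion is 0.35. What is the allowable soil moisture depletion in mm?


SMD = (FC - PWP) * d * MAD * 10
SMD = (0.29 - 0.12) * 118 * 0.35 * 10
SMD = 0.1700 * 118 * 0.35 * 10

70.2100 mm


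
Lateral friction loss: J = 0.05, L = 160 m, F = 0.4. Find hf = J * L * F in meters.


hf = J * L * F = 0.05 * 160 * 0.4 = 3.2000 m

3.2000 m


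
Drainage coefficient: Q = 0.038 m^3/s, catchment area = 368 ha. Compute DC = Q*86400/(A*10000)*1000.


DC = Q * 86400 / (A * 10000) * 1000
DC = 0.038 * 86400 / (368 * 10000) * 1000
DC = 3283200.0000 / 3680000

0.8922 mm/day


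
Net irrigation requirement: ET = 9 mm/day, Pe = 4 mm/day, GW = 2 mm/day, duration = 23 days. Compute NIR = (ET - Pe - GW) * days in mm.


Daily deficit = ET - Pe - GW = 9 - 4 - 2 = 3 mm/day
NIR = 3 * 23 = 69 mm

69.0000 mm


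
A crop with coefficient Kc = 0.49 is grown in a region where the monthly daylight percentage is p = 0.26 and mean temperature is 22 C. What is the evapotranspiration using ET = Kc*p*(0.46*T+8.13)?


ET = Kc * p * (0.46*T + 8.13)
ET = 0.49 * 0.26 * (0.46*22 + 8.13)
ET = 0.49 * 0.26 * 18.2500

2.3251 mm/day


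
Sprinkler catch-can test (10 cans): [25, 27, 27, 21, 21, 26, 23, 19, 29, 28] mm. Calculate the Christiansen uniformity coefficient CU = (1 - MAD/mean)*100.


mean = 24.600000 mm
MAD = 2.880000 mm
CU = (1 - 2.880000/24.600000)*100

88.2927 %


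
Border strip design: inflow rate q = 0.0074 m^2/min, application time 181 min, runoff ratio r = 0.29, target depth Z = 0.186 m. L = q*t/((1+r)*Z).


L = q*t/((1+r)*Z)
L = 0.0074*181/((1+0.29)*0.186)
L = 1.3394/0.23994

5.5822 m


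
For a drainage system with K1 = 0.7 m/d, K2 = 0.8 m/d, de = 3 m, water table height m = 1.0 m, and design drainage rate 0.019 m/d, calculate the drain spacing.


S^2 = 8*K2*de*m/q + 4*K1*m^2/q
S^2 = 8*0.8*3*1.0/0.019 + 4*0.7*1.0^2/0.019
S = sqrt(1157.8947)

34.0279 m


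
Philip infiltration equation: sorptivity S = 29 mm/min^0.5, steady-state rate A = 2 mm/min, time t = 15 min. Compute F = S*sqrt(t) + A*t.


F = S*sqrt(t) + A*t
F = 29*sqrt(15) + 2*15
F = 29*3.872983 + 30

142.3165 mm


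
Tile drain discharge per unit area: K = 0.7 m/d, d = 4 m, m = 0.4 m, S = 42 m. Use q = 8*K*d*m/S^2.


q = 8*K*d*m/S^2
q = 8*0.7*4*0.4/42^2
q = 8.9600 / 1764

0.0051 m/d


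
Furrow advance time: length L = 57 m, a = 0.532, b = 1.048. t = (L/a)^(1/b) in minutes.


t = (L/a)^(1/b)
t = (57/0.532)^(1/1.048)
t = 107.142857^(1/1.048)

86.4944 min


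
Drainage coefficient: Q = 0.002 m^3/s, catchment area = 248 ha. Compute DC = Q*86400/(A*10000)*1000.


DC = Q * 86400 / (A * 10000) * 1000
DC = 0.002 * 86400 / (248 * 10000) * 1000
DC = 172800.0000 / 2480000

0.0697 mm/day


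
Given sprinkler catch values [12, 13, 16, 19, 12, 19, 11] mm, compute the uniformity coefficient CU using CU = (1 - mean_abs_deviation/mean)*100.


mean = 14.571429 mm
MAD = 2.938776 mm
CU = (1 - 2.938776/14.571429)*100

79.8319 %


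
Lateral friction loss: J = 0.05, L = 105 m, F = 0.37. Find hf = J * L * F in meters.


hf = J * L * F = 0.05 * 105 * 0.37 = 1.9425 m

1.9425 m


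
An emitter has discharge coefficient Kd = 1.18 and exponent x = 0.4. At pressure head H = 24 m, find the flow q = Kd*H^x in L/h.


q = Kd * H^x = 1.18 * 24^0.4 = 1.18 * 3.565205

4.2069 L/h


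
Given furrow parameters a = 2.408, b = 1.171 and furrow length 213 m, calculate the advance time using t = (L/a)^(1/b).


t = (L/a)^(1/b)
t = (213/2.408)^(1/1.171)
t = 88.455150^(1/1.171)

45.9669 min


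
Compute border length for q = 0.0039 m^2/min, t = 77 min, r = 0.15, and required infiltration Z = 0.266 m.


L = q*t/((1+r)*Z)
L = 0.0039*77/((1+0.15)*0.266)
L = 0.3003/0.3059

0.9817 m


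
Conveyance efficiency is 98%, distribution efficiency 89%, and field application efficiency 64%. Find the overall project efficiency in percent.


Ec = 0.98, Eb = 0.89, Ea = 0.64
E = 0.98 * 0.89 * 0.64 * 100 = 55.8208%

55.8208 %


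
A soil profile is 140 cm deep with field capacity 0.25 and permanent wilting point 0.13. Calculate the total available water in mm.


AWC = (FC - PWP) * d * 10
AWC = (0.25 - 0.13) * 140 * 10
AWC = 0.1200 * 140 * 10

168.0000 mm


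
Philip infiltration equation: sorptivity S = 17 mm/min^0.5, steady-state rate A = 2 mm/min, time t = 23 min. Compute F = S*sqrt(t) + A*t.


F = S*sqrt(t) + A*t
F = 17*sqrt(23) + 2*23
F = 17*4.795832 + 46

127.5291 mm


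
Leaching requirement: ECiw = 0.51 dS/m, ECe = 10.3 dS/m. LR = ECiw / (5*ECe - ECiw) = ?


LR = ECiw / (5*ECe - ECiw)
LR = 0.51 / (5*10.3 - 0.51)
LR = 0.51 / 50.9900

0.0100


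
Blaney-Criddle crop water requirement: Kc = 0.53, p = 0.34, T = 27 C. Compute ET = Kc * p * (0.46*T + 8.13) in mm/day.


ET = Kc * p * (0.46*T + 8.13)
ET = 0.53 * 0.34 * (0.46*27 + 8.13)
ET = 0.53 * 0.34 * 20.5500

3.7031 mm/day


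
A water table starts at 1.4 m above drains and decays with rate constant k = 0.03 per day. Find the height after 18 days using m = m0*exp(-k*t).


m = m0 * exp(-k*t)
m = 1.4 * exp(-0.03 * 18)
m = 1.4 * exp(-0.5400)

0.8158 m


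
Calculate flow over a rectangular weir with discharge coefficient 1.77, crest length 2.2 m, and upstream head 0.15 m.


Q = C * L * H^(3/2) = 1.77 * 2.2 * 0.15^1.5 = 1.77 * 2.2 * 0.058095

0.2262 m^3/s


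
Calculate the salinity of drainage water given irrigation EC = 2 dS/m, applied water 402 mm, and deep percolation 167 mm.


EC_dw = EC_iw * D_iw / D_dw
EC_dw = 2 * 402 / 167
EC_dw = 804 / 167

4.8144 dS/m


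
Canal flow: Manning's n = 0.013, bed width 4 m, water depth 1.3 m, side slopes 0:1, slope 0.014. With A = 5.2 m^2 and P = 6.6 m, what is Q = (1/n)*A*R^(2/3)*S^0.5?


R = A/P = 5.2/6.6 = 0.787879
Q = (1/0.013) * 5.2 * 0.787879^(2/3) * 0.014^0.5

40.3736 m^3/s


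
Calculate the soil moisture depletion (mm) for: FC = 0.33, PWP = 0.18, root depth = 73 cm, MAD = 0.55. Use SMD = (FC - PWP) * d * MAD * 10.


SMD = (FC - PWP) * d * MAD * 10
SMD = (0.33 - 0.18) * 73 * 0.55 * 10
SMD = 0.1500 * 73 * 0.55 * 10

60.2250 mm


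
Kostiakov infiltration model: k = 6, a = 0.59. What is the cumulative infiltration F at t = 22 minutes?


F = k * t^a = 6 * 22^0.59
F = 6 * 6.194830

37.1690 mm


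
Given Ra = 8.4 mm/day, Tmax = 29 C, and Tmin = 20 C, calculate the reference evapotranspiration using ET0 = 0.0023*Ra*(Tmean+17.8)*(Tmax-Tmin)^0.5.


Tmean = (Tmax + Tmin)/2 = (29 + 20)/2 = 24.5
ET0 = 0.0023 * 8.4 * (24.5 + 17.8) * sqrt(29 - 20)
ET0 = 0.0023 * 8.4 * 42.3 * 3.000000

2.4517 mm/day


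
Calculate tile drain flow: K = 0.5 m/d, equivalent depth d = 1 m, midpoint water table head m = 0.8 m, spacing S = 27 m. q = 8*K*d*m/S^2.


q = 8*K*d*m/S^2
q = 8*0.5*1*0.8/27^2
q = 3.2000 / 729

0.0044 m/d


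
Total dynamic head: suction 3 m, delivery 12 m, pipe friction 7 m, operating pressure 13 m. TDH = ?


TDH = Hs + Hd + hf + Hp = 3 + 12 + 7 + 13 = 35

35 m


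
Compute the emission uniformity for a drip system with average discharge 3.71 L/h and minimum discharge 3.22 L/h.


EU = (q_min/q_avg)*100 = (3.22/3.71)*100 = 86.7925%

86.7925 %


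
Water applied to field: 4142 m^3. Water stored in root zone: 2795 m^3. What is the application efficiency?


Ea = V_root / V_field * 100 = 2795 / 4142 * 100 = 67.4795%

67.4795 %


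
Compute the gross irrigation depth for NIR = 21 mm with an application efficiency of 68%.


Ea = 68% = 0.68
GID = NIR / Ea = 21 / 0.68 = 30.8824 mm

30.8824 mm


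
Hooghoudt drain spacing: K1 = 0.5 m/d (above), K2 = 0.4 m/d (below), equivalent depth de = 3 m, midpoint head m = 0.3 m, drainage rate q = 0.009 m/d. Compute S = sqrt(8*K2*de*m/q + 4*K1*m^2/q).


S^2 = 8*K2*de*m/q + 4*K1*m^2/q
S^2 = 8*0.4*3*0.3/0.009 + 4*0.5*0.3^2/0.009
S = sqrt(340.0000)

18.4391 m


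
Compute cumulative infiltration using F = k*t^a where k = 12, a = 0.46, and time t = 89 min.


F = k * t^a = 12 * 89^0.46
F = 12 * 7.883506

94.6021 mm


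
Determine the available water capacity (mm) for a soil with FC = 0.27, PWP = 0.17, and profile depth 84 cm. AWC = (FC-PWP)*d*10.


AWC = (FC - PWP) * d * 10
AWC = (0.27 - 0.17) * 84 * 10
AWC = 0.1000 * 84 * 10

84.0000 mm


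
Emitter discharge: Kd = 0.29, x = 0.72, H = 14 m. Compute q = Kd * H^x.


q = Kd * H^x = 0.29 * 14^0.72 = 0.29 * 6.686705

1.9391 L/h


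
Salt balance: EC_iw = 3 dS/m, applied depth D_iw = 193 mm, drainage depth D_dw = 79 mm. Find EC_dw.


EC_dw = EC_iw * D_iw / D_dw
EC_dw = 3 * 193 / 79
EC_dw = 579 / 79

7.3291 dS/m


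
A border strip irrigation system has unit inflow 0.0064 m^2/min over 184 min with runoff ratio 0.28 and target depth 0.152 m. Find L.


L = q*t/((1+r)*Z)
L = 0.0064*184/((1+0.28)*0.152)
L = 1.1776/0.19456

6.0526 m


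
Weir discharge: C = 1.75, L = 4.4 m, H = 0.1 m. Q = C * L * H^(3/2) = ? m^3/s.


Q = C * L * H^(3/2) = 1.75 * 4.4 * 0.1^1.5 = 1.75 * 4.4 * 0.031623

0.2435 m^3/s


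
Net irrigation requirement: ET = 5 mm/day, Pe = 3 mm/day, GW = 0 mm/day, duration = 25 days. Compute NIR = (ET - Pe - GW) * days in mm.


Daily deficit = ET - Pe - GW = 5 - 3 - 0 = 2 mm/day
NIR = 2 * 25 = 50 mm

50.0000 mm


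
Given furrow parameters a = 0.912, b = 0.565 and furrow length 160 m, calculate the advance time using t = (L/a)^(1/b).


t = (L/a)^(1/b)
t = (160/0.912)^(1/0.565)
t = 175.438596^(1/0.565)

9373.5243 min


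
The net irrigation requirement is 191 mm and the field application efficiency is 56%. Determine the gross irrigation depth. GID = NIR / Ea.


Ea = 56% = 0.56
GID = NIR / Ea = 191 / 0.56 = 341.0714 mm

341.0714 mm


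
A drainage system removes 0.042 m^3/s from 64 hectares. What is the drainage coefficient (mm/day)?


DC = Q * 86400 / (A * 10000) * 1000
DC = 0.042 * 86400 / (64 * 10000) * 1000
DC = 3628800.0000 / 640000

5.6700 mm/day


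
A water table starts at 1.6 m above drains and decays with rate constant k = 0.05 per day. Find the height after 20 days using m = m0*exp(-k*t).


m = m0 * exp(-k*t)
m = 1.6 * exp(-0.05 * 20)
m = 1.6 * exp(-1.0000)

0.5886 m


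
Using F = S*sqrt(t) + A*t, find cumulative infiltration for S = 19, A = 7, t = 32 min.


F = S*sqrt(t) + A*t
F = 19*sqrt(32) + 7*32
F = 19*5.656854 + 224

331.4802 mm


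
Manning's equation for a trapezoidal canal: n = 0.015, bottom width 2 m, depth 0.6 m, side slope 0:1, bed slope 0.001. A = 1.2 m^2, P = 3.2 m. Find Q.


R = A/P = 1.2/3.2 = 0.375000
Q = (1/0.015) * 1.2 * 0.375000^(2/3) * 0.001^0.5

1.3156 m^3/s


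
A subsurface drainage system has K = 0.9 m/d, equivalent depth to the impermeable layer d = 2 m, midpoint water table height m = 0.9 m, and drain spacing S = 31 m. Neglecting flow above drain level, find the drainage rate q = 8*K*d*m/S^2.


q = 8*K*d*m/S^2
q = 8*0.9*2*0.9/31^2
q = 12.9600 / 961

0.0135 m/d


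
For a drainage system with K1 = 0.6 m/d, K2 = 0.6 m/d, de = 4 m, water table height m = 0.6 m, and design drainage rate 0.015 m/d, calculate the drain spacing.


S^2 = 8*K2*de*m/q + 4*K1*m^2/q
S^2 = 8*0.6*4*0.6/0.015 + 4*0.6*0.6^2/0.015
S = sqrt(825.6000)

28.7333 m


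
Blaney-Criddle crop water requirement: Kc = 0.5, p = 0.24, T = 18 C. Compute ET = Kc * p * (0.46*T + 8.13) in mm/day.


ET = Kc * p * (0.46*T + 8.13)
ET = 0.5 * 0.24 * (0.46*18 + 8.13)
ET = 0.5 * 0.24 * 16.4100

1.9692 mm/day


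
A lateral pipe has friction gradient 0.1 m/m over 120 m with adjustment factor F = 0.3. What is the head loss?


hf = J * L * F = 0.1 * 120 * 0.3 = 3.6000 m

3.6000 m


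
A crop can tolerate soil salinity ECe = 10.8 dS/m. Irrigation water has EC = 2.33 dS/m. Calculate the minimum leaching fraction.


LR = ECiw / (5*ECe - ECiw)
LR = 2.33 / (5*10.8 - 2.33)
LR = 2.33 / 51.6700

0.0451


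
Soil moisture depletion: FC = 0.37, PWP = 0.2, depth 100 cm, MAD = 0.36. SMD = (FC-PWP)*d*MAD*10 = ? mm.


SMD = (FC - PWP) * d * MAD * 10
SMD = (0.37 - 0.2) * 100 * 0.36 * 10
SMD = 0.1700 * 100 * 0.36 * 10

61.2000 mm


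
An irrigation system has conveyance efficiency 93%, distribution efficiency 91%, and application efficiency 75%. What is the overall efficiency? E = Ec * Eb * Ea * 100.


Ec = 0.93, Eb = 0.91, Ea = 0.75
E = 0.93 * 0.91 * 0.75 * 100 = 63.4725%

63.4725 %


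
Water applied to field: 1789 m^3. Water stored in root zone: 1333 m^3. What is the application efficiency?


Ea = V_root / V_field * 100 = 1333 / 1789 * 100 = 74.5109%

74.5109 %


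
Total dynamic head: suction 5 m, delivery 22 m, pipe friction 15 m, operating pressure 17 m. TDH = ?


TDH = Hs + Hd + hf + Hp = 5 + 22 + 15 + 17 = 59

59 m


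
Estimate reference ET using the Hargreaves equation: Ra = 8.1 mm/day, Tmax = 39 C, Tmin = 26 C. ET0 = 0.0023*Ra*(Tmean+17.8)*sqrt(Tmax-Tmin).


Tmean = (Tmax + Tmin)/2 = (39 + 26)/2 = 32.5
ET0 = 0.0023 * 8.1 * (32.5 + 17.8) * sqrt(39 - 26)
ET0 = 0.0023 * 8.1 * 50.3 * 3.605551

3.3787 mm/day


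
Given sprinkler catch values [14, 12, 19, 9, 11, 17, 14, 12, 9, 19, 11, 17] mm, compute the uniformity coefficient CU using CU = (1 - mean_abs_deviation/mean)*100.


mean = 13.666667 mm
MAD = 3.000000 mm
CU = (1 - 3.000000/13.666667)*100

78.0488 %


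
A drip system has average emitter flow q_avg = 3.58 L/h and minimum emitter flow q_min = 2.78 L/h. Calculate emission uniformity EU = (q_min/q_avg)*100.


EU = (q_min/q_avg)*100 = (2.78/3.58)*100 = 77.6536%

77.6536 %


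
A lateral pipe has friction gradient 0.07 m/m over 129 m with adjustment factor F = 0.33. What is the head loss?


hf = J * L * F = 0.07 * 129 * 0.33 = 2.9799 m

2.9799 m


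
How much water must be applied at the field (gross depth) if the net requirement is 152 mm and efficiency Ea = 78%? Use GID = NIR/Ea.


Ea = 78% = 0.78
GID = NIR / Ea = 152 / 0.78 = 194.8718 mm

194.8718 mm


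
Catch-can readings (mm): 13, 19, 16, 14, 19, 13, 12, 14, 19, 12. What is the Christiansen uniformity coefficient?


mean = 15.100000 mm
MAD = 2.520000 mm
CU = (1 - 2.520000/15.100000)*100

83.3113 %


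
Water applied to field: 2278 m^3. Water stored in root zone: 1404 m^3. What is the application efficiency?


Ea = V_root / V_field * 100 = 1404 / 2278 * 100 = 61.6330%

61.6330 %


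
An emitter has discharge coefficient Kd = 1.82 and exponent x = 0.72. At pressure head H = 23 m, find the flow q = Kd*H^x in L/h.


q = Kd * H^x = 1.82 * 23^0.72 = 1.82 * 9.559695

17.3986 L/h


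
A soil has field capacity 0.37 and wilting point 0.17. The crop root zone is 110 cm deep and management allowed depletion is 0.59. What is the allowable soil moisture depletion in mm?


SMD = (FC - PWP) * d * MAD * 10
SMD = (0.37 - 0.17) * 110 * 0.59 * 10
SMD = 0.2000 * 110 * 0.59 * 10

129.8000 mm


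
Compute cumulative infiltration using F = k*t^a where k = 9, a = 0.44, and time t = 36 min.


F = k * t^a = 9 * 36^0.44
F = 9 * 4.839195

43.5528 mm


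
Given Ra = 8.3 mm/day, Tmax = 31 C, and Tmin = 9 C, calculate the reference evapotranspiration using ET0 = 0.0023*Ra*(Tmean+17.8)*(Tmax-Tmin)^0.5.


Tmean = (Tmax + Tmin)/2 = (31 + 9)/2 = 20.0
ET0 = 0.0023 * 8.3 * (20.0 + 17.8) * sqrt(31 - 9)
ET0 = 0.0023 * 8.3 * 37.8 * 4.690416

3.3846 mm/day


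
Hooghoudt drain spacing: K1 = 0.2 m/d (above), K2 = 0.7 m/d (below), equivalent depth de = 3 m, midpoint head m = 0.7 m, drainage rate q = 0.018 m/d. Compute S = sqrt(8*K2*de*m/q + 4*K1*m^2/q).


S^2 = 8*K2*de*m/q + 4*K1*m^2/q
S^2 = 8*0.7*3*0.7/0.018 + 4*0.2*0.7^2/0.018
S = sqrt(675.1111)

25.9829 m


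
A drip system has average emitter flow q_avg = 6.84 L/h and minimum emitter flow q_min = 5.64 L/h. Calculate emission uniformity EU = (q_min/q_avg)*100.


EU = (q_min/q_avg)*100 = (5.64/6.84)*100 = 82.4561%

82.4561 %


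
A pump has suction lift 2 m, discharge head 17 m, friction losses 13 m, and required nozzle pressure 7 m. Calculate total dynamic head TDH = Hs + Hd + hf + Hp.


TDH = Hs + Hd + hf + Hp = 2 + 17 + 13 + 7 = 39

39 m


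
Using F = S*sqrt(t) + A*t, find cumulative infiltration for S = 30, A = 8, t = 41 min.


F = S*sqrt(t) + A*t
F = 30*sqrt(41) + 8*41
F = 30*6.403124 + 328

520.0937 mm


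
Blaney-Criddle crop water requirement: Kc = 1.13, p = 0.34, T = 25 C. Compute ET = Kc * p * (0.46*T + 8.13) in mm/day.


ET = Kc * p * (0.46*T + 8.13)
ET = 1.13 * 0.34 * (0.46*25 + 8.13)
ET = 1.13 * 0.34 * 19.6300

7.5418 mm/day


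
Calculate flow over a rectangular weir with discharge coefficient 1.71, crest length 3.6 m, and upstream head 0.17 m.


Q = C * L * H^(3/2) = 1.71 * 3.6 * 0.17^1.5 = 1.71 * 3.6 * 0.070093

0.4315 m^3/s


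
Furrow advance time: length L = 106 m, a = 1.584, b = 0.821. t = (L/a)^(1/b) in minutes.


t = (L/a)^(1/b)
t = (106/1.584)^(1/0.821)
t = 66.919192^(1/0.821)

167.3284 min


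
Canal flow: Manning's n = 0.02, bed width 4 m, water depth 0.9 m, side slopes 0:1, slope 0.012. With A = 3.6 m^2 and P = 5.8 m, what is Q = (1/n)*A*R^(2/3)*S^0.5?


R = A/P = 3.6/5.8 = 0.620690
Q = (1/0.02) * 3.6 * 0.620690^(2/3) * 0.012^0.5

14.3476 m^3/s


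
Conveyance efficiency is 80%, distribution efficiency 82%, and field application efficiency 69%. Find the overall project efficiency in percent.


Ec = 0.8, Eb = 0.82, Ea = 0.69
E = 0.8 * 0.82 * 0.69 * 100 = 45.2640%

45.2640 %


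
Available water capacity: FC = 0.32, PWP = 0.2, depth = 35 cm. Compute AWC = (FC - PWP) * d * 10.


AWC = (FC - PWP) * d * 10
AWC = (0.32 - 0.2) * 35 * 10
AWC = 0.1200 * 35 * 10

42.0000 mm


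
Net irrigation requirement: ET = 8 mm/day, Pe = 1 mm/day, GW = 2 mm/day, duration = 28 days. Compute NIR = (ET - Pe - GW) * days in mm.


Daily deficit = ET - Pe - GW = 8 - 1 - 2 = 5 mm/day
NIR = 5 * 28 = 140 mm

140.0000 mm


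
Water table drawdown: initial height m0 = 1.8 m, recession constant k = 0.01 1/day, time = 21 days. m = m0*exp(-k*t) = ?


m = m0 * exp(-k*t)
m = 1.8 * exp(-0.01 * 21)
m = 1.8 * exp(-0.2100)

1.4591 m


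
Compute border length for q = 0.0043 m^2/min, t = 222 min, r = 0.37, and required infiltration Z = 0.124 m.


L = q*t/((1+r)*Z)
L = 0.0043*222/((1+0.37)*0.124)
L = 0.9546/0.16988

5.6193 m


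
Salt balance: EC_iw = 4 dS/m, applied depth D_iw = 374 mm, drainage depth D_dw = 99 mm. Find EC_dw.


EC_dw = EC_iw * D_iw / D_dw
EC_dw = 4 * 374 / 99
EC_dw = 1496 / 99

15.1111 dS/m


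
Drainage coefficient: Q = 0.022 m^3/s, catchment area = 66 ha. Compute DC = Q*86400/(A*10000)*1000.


DC = Q * 86400 / (A * 10000) * 1000
DC = 0.022 * 86400 / (66 * 10000) * 1000
DC = 1900800.0000 / 660000

2.8800 mm/day


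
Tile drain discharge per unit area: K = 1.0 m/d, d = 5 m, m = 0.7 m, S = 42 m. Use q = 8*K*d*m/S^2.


q = 8*K*d*m/S^2
q = 8*1.0*5*0.7/42^2
q = 28.0000 / 1764

0.0159 m/d


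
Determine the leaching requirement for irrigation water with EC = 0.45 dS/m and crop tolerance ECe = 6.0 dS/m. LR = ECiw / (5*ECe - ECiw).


LR = ECiw / (5*ECe - ECiw)
LR = 0.45 / (5*6.0 - 0.45)
LR = 0.45 / 29.5500

0.0152


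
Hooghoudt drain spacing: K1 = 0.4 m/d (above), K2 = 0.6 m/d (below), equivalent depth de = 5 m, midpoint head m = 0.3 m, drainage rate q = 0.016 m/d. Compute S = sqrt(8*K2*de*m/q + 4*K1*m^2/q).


S^2 = 8*K2*de*m/q + 4*K1*m^2/q
S^2 = 8*0.6*5*0.3/0.016 + 4*0.4*0.3^2/0.016
S = sqrt(459.0000)

21.4243 m


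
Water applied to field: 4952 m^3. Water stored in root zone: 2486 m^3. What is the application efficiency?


Ea = V_root / V_field * 100 = 2486 / 4952 * 100 = 50.2019%

50.2019 %


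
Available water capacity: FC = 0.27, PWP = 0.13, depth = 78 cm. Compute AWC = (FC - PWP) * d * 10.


AWC = (FC - PWP) * d * 10
AWC = (0.27 - 0.13) * 78 * 10
AWC = 0.1400 * 78 * 10

109.2000 mm


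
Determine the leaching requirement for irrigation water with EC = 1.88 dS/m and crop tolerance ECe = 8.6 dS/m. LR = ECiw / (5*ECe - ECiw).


LR = ECiw / (5*ECe - ECiw)
LR = 1.88 / (5*8.6 - 1.88)
LR = 1.88 / 41.1200

0.0457


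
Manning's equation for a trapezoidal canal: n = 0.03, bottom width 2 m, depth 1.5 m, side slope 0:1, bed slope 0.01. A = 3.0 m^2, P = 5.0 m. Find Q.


R = A/P = 3.0/5.0 = 0.600000
Q = (1/0.03) * 3.0 * 0.600000^(2/3) * 0.01^0.5

7.1138 m^3/s


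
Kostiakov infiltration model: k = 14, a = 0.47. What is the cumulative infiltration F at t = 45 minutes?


F = k * t^a = 14 * 45^0.47
F = 14 * 5.984252

83.7795 mm


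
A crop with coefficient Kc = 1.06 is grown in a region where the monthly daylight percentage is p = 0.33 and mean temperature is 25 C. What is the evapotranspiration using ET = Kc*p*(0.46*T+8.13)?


ET = Kc * p * (0.46*T + 8.13)
ET = 1.06 * 0.33 * (0.46*25 + 8.13)
ET = 1.06 * 0.33 * 19.6300

6.8666 mm/day


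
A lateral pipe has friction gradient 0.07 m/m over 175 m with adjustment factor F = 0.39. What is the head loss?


hf = J * L * F = 0.07 * 175 * 0.39 = 4.7775 m

4.7775 m


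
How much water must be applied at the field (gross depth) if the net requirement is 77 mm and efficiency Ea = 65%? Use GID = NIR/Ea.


Ea = 65% = 0.65
GID = NIR / Ea = 77 / 0.65 = 118.4615 mm

118.4615 mm


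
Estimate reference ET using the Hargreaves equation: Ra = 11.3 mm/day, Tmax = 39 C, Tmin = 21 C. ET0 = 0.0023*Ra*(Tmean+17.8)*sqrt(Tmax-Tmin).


Tmean = (Tmax + Tmin)/2 = (39 + 21)/2 = 30.0
ET0 = 0.0023 * 11.3 * (30.0 + 17.8) * sqrt(39 - 21)
ET0 = 0.0023 * 11.3 * 47.8 * 4.242641

5.2707 mm/day
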